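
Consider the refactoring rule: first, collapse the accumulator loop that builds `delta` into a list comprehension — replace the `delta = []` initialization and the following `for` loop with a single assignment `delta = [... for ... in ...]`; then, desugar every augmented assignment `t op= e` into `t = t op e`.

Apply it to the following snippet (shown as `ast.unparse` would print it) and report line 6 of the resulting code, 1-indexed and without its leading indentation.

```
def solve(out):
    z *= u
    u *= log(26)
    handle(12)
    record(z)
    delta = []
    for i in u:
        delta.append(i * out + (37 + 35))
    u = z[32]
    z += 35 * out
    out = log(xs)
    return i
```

delta = [i * out + (37 + 35) for i in u]

Transformed code:
def solve(out):
    z = z * u
    u = u * log(26)
    handle(12)
    record(z)
    delta = [i * out + (37 + 35) for i in u]
    u = z[32]
    z = z + 35 * out
    out = log(xs)
    return i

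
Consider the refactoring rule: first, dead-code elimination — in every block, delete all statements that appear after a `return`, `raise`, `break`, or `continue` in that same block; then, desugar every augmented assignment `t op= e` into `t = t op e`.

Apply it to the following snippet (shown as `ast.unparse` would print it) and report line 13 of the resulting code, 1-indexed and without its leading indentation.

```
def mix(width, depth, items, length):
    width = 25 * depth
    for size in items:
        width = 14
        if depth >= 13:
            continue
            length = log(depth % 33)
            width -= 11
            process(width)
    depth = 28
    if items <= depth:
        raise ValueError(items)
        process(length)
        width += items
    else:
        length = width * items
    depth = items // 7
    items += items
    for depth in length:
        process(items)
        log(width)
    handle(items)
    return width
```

Transformed code:
def mix(width, depth, items, length):
    width = 25 * depth
    for size in items:
        width = 14
        if depth >= 13:
            continue
    depth = 28
    if items <= depth:
        raise ValueError(items)
    else:
        length = width * items
    depth = items // 7
    items = items + items
    for depth in length:
        process(items)
        log(width)
    handle(items)
    return width

items = items + items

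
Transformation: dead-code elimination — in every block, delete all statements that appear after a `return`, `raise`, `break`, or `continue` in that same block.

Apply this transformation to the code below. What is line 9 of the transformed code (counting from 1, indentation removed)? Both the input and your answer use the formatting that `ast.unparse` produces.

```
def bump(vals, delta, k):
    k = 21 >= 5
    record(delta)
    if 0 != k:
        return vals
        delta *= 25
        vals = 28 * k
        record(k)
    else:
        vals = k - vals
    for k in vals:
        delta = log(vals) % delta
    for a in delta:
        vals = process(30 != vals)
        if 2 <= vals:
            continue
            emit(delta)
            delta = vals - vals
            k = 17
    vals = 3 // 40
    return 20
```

Transformed code:
def bump(vals, delta, k):
    k = 21 >= 5
    record(delta)
    if 0 != k:
        return vals
    else:
        vals = k - vals
    for k in vals:
        delta = log(vals) % delta
    for a in delta:
        vals = process(30 != vals)
        if 2 <= vals:
            continue
    vals = 3 // 40
    return 20

delta = log(vals) % delta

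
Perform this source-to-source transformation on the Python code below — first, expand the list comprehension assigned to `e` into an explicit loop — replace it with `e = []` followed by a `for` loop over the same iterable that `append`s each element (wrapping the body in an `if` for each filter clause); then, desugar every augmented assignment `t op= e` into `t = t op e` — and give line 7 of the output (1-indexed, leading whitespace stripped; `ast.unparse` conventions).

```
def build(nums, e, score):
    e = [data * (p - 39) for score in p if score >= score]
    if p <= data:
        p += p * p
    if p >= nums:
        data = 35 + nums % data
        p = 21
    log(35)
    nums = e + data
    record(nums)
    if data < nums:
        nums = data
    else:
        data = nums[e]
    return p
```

Transformed code:
def build(nums, e, score):
    e = []
    for score in p:
        if score >= score:
            e.append(data * (p - 39))
    if p <= data:
        p = p + p * p
    if p >= nums:
        data = 35 + nums % data
        p = 21
    log(35)
    nums = e + data
    record(nums)
    if data < nums:
        nums = data
    else:
        data = nums[e]
    return p

p = p + p * p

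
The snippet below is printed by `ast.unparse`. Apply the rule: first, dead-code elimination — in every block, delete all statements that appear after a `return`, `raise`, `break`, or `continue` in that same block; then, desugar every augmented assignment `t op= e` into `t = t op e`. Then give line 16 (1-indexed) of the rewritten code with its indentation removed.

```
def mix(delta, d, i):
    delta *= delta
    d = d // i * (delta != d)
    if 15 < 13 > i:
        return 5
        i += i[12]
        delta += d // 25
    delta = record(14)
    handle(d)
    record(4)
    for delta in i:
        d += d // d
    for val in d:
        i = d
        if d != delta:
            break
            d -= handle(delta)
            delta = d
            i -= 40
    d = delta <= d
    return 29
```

Transformed code:
def mix(delta, d, i):
    delta = delta * delta
    d = d // i * (delta != d)
    if 15 < 13 > i:
        return 5
    delta = record(14)
    handle(d)
    record(4)
    for delta in i:
        d = d + d // d
    for val in d:
        i = d
        if d != delta:
            break
    d = delta <= d
    return 29

return 29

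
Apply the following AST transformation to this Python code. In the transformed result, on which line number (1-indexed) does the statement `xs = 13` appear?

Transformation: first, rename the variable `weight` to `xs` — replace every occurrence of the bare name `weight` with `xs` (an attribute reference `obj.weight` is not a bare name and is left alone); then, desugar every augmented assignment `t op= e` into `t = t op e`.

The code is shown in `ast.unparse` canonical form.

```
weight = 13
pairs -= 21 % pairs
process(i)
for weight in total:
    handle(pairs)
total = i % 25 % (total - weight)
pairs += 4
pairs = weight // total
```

Transformed code:
xs = 13
pairs = pairs - 21 % pairs
process(i)
for xs in total:
    handle(pairs)
total = i % 25 % (total - xs)
pairs = pairs + 4
pairs = xs // total

1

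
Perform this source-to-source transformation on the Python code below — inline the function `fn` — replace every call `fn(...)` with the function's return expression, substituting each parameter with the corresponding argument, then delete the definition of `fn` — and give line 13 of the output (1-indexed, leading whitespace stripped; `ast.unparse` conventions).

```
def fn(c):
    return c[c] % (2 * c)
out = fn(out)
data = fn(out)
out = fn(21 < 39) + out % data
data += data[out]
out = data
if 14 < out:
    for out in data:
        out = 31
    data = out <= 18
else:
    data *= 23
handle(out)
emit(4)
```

emit(4)

Transformed code:
out = out[out] % (2 * out)
data = out[out] % (2 * out)
out = (21 < 39)[21 < 39] % (2 * (21 < 39)) + out % data
data += data[out]
out = data
if 14 < out:
    for out in data:
        out = 31
    data = out <= 18
else:
    data *= 23
handle(out)
emit(4)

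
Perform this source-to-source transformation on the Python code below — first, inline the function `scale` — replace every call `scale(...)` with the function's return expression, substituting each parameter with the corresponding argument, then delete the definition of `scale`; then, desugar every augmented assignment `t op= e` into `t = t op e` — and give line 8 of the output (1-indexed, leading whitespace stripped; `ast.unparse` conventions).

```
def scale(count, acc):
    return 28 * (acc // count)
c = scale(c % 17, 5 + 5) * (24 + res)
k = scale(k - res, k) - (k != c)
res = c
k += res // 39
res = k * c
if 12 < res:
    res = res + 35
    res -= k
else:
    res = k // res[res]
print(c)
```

Transformed code:
c = 28 * ((5 + 5) // (c % 17)) * (24 + res)
k = 28 * (k // (k - res)) - (k != c)
res = c
k = k + res // 39
res = k * c
if 12 < res:
    res = res + 35
    res = res - k
else:
    res = k // res[res]
print(c)

res = res - k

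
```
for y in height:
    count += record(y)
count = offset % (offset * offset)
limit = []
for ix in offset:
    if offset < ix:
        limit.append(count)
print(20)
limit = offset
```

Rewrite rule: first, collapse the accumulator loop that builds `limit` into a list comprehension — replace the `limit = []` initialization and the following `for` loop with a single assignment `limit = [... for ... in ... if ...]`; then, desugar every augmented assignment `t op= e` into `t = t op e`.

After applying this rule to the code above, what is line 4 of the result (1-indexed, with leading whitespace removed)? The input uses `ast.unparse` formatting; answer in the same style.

limit = [count for ix in offset if offset < ix]

Transformed code:
for y in height:
    count = count + record(y)
count = offset % (offset * offset)
limit = [count for ix in offset if offset < ix]
print(20)
limit = offset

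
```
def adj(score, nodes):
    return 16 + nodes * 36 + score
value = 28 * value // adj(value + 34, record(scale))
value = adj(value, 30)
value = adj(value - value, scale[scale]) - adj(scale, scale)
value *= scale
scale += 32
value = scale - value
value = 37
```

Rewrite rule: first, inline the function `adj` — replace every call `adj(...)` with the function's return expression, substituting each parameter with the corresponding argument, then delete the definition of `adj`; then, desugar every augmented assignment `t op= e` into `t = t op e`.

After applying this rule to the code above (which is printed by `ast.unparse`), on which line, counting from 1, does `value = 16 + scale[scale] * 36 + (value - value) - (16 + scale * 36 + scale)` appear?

Transformed code:
value = 28 * value // (16 + record(scale) * 36 + (value + 34))
value = 16 + 30 * 36 + value
value = 16 + scale[scale] * 36 + (value - value) - (16 + scale * 36 + scale)
value = value * scale
scale = scale + 32
value = scale - value
value = 37

3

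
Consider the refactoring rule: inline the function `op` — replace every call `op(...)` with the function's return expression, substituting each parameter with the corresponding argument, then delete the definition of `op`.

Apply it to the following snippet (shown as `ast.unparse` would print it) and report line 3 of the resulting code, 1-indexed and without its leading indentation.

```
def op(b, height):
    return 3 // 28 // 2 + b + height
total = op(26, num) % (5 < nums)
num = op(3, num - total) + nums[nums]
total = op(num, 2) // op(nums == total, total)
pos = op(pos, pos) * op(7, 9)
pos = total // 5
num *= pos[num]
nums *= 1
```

Transformed code:
total = (3 // 28 // 2 + 26 + num) % (5 < nums)
num = 3 // 28 // 2 + 3 + (num - total) + nums[nums]
total = (3 // 28 // 2 + num + 2) // (3 // 28 // 2 + (nums == total) + total)
pos = (3 // 28 // 2 + pos + pos) * (3 // 28 // 2 + 7 + 9)
pos = total // 5
num *= pos[num]
nums *= 1

total = (3 // 28 // 2 + num + 2) // (3 // 28 // 2 + (nums == total) + total)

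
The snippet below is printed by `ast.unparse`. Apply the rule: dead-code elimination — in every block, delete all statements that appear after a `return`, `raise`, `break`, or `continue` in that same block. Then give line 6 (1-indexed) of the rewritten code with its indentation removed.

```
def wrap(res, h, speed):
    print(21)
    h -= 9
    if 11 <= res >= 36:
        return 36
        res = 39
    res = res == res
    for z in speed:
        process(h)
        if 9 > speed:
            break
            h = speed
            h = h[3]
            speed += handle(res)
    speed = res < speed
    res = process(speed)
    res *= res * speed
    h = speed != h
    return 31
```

res = res == res

Transformed code:
def wrap(res, h, speed):
    print(21)
    h -= 9
    if 11 <= res >= 36:
        return 36
    res = res == res
    for z in speed:
        process(h)
        if 9 > speed:
            break
    speed = res < speed
    res = process(speed)
    res *= res * speed
    h = speed != h
    return 31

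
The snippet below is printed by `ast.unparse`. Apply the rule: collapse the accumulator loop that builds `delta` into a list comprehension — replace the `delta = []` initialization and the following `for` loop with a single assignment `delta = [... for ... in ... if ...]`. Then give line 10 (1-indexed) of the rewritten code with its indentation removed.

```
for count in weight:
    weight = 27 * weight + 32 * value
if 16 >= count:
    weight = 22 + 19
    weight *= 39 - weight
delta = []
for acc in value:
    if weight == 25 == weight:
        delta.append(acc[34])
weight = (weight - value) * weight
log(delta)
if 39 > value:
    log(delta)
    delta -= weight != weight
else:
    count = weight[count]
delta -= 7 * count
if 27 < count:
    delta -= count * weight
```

log(delta)

Transformed code:
for count in weight:
    weight = 27 * weight + 32 * value
if 16 >= count:
    weight = 22 + 19
    weight *= 39 - weight
delta = [acc[34] for acc in value if weight == 25 == weight]
weight = (weight - value) * weight
log(delta)
if 39 > value:
    log(delta)
    delta -= weight != weight
else:
    count = weight[count]
delta -= 7 * count
if 27 < count:
    delta -= count * weight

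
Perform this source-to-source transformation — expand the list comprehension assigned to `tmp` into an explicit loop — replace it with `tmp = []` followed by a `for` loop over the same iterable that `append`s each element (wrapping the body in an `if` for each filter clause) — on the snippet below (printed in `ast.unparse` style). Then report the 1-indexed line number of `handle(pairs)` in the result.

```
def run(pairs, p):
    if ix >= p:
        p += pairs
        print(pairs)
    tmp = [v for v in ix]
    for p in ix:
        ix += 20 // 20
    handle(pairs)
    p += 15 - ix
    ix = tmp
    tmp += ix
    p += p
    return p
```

Transformed code:
def run(pairs, p):
    if ix >= p:
        p += pairs
        print(pairs)
    tmp = []
    for v in ix:
        tmp.append(v)
    for p in ix:
        ix += 20 // 20
    handle(pairs)
    p += 15 - ix
    ix = tmp
    tmp += ix
    p += p
    return p

10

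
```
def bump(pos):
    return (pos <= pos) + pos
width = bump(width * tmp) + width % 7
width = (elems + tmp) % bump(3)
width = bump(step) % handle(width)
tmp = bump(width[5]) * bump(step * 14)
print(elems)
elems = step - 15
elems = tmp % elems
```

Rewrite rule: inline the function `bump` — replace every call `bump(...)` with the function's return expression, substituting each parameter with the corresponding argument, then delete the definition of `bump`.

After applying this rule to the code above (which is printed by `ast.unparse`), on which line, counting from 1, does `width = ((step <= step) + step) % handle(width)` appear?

Transformed code:
width = (width * tmp <= width * tmp) + width * tmp + width % 7
width = (elems + tmp) % ((3 <= 3) + 3)
width = ((step <= step) + step) % handle(width)
tmp = ((width[5] <= width[5]) + width[5]) * ((step * 14 <= step * 14) + step * 14)
print(elems)
elems = step - 15
elems = tmp % elems

3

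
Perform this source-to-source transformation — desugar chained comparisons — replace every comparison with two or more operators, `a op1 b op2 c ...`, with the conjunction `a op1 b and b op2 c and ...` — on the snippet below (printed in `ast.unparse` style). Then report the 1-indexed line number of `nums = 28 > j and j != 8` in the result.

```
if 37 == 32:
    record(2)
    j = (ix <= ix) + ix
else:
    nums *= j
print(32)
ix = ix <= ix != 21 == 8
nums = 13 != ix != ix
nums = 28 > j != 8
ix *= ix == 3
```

9

Transformed code:
if 37 == 32:
    record(2)
    j = (ix <= ix) + ix
else:
    nums *= j
print(32)
ix = ix <= ix and ix != 21 and (21 == 8)
nums = 13 != ix and ix != ix
nums = 28 > j and j != 8
ix *= ix == 3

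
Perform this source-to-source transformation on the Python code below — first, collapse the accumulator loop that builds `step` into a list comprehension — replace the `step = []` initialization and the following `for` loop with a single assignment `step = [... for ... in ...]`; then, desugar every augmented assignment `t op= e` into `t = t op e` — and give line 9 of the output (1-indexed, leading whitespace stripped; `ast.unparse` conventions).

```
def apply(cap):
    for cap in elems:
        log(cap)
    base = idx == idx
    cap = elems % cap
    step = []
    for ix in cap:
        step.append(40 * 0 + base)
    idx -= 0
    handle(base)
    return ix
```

Transformed code:
def apply(cap):
    for cap in elems:
        log(cap)
    base = idx == idx
    cap = elems % cap
    step = [40 * 0 + base for ix in cap]
    idx = idx - 0
    handle(base)
    return ix

return ix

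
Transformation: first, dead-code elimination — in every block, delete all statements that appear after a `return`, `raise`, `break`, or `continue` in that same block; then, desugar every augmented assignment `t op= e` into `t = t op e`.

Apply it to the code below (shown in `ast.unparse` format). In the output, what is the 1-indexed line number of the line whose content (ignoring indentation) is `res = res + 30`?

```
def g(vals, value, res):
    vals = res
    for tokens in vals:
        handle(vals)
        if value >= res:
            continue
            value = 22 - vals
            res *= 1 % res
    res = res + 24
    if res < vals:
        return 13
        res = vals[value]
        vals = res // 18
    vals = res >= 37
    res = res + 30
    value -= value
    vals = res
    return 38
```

Transformed code:
def g(vals, value, res):
    vals = res
    for tokens in vals:
        handle(vals)
        if value >= res:
            continue
    res = res + 24
    if res < vals:
        return 13
    vals = res >= 37
    res = res + 30
    value = value - value
    vals = res
    return 38

11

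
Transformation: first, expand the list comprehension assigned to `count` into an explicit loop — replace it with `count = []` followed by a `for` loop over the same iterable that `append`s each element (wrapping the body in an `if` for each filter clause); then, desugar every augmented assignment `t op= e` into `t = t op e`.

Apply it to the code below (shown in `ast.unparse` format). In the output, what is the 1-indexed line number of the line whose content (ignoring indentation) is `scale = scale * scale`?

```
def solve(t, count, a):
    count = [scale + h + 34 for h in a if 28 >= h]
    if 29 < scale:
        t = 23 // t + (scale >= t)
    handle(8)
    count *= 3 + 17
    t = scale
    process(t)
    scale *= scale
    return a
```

Transformed code:
def solve(t, count, a):
    count = []
    for h in a:
        if 28 >= h:
            count.append(scale + h + 34)
    if 29 < scale:
        t = 23 // t + (scale >= t)
    handle(8)
    count = count * (3 + 17)
    t = scale
    process(t)
    scale = scale * scale
    return a

12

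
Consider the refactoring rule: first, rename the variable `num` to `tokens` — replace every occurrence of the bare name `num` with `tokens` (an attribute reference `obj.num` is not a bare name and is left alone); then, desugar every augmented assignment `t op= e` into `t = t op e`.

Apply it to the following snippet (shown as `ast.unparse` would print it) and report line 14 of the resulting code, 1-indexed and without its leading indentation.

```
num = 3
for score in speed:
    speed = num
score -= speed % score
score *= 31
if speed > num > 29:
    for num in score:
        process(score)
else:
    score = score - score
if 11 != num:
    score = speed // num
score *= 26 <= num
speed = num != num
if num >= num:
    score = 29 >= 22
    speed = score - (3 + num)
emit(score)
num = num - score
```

speed = tokens != tokens

Transformed code:
tokens = 3
for score in speed:
    speed = tokens
score = score - speed % score
score = score * 31
if speed > tokens > 29:
    for tokens in score:
        process(score)
else:
    score = score - score
if 11 != tokens:
    score = speed // tokens
score = score * (26 <= tokens)
speed = tokens != tokens
if tokens >= tokens:
    score = 29 >= 22
    speed = score - (3 + tokens)
emit(score)
tokens = tokens - score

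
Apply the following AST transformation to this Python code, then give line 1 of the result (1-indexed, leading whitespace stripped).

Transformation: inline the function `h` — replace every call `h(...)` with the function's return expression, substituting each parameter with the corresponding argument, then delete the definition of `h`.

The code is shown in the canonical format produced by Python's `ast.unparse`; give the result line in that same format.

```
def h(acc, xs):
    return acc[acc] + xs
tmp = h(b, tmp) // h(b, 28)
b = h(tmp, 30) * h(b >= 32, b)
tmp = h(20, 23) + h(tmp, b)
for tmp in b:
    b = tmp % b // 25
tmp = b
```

Transformed code:
tmp = (b[b] + tmp) // (b[b] + 28)
b = (tmp[tmp] + 30) * ((b >= 32)[b >= 32] + b)
tmp = 20[20] + 23 + (tmp[tmp] + b)
for tmp in b:
    b = tmp % b // 25
tmp = b

tmp = (b[b] + tmp) // (b[b] + 28)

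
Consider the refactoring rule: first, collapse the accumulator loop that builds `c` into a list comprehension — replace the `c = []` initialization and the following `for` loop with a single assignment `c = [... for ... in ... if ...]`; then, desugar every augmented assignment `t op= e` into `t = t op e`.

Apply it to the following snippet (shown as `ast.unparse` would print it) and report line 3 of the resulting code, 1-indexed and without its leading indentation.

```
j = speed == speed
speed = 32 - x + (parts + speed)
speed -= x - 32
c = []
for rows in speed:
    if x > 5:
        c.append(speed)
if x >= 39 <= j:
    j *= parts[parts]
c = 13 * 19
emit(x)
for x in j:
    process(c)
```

speed = speed - (x - 32)

Transformed code:
j = speed == speed
speed = 32 - x + (parts + speed)
speed = speed - (x - 32)
c = [speed for rows in speed if x > 5]
if x >= 39 <= j:
    j = j * parts[parts]
c = 13 * 19
emit(x)
for x in j:
    process(c)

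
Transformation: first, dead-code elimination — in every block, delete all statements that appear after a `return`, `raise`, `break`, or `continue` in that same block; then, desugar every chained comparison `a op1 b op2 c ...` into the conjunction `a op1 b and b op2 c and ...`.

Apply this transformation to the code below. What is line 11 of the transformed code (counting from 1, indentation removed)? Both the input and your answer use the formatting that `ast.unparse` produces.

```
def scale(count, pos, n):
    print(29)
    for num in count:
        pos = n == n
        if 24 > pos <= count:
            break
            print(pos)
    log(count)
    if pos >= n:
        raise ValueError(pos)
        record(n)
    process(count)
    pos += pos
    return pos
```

pos += pos

Transformed code:
def scale(count, pos, n):
    print(29)
    for num in count:
        pos = n == n
        if 24 > pos and pos <= count:
            break
    log(count)
    if pos >= n:
        raise ValueError(pos)
    process(count)
    pos += pos
    return pos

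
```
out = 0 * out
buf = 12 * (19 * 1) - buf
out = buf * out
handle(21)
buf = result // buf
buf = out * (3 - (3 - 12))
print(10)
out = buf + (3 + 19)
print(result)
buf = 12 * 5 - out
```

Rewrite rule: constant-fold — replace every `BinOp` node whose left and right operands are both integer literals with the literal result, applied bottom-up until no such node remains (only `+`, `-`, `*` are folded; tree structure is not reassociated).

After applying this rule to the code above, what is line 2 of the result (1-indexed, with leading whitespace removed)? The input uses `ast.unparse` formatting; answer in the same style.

Transformed code:
out = 0 * out
buf = 228 - buf
out = buf * out
handle(21)
buf = result // buf
buf = out * 12
print(10)
out = buf + 22
print(result)
buf = 60 - out

buf = 228 - buf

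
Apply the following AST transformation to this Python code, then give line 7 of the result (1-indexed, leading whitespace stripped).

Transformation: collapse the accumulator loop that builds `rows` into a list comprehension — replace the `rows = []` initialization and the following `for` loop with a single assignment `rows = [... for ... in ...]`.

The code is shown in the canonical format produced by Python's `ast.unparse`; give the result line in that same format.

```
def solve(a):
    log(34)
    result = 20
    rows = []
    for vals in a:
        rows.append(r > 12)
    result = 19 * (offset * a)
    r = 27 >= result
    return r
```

Transformed code:
def solve(a):
    log(34)
    result = 20
    rows = [r > 12 for vals in a]
    result = 19 * (offset * a)
    r = 27 >= result
    return r

return r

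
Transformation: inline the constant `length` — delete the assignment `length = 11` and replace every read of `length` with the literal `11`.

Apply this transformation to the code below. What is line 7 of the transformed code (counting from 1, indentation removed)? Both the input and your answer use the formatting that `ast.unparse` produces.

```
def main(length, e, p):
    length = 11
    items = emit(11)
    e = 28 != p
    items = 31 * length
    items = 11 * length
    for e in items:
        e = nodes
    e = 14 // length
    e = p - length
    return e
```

Transformed code:
def main(length, e, p):
    items = emit(11)
    e = 28 != p
    items = 31 * 11
    items = 11 * 11
    for e in items:
        e = nodes
    e = 14 // 11
    e = p - 11
    return e

e = nodes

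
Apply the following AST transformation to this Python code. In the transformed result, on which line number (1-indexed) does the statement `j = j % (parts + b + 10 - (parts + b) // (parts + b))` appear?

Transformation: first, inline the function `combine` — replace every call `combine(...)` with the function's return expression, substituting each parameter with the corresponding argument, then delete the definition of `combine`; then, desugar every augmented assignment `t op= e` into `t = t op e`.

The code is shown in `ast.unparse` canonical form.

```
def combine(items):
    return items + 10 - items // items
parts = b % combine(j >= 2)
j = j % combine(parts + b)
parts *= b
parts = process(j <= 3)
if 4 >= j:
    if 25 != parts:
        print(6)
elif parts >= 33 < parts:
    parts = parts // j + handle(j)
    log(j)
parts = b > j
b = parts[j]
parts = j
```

2

Transformed code:
parts = b % ((j >= 2) + 10 - (j >= 2) // (j >= 2))
j = j % (parts + b + 10 - (parts + b) // (parts + b))
parts = parts * b
parts = process(j <= 3)
if 4 >= j:
    if 25 != parts:
        print(6)
elif parts >= 33 < parts:
    parts = parts // j + handle(j)
    log(j)
parts = b > j
b = parts[j]
parts = j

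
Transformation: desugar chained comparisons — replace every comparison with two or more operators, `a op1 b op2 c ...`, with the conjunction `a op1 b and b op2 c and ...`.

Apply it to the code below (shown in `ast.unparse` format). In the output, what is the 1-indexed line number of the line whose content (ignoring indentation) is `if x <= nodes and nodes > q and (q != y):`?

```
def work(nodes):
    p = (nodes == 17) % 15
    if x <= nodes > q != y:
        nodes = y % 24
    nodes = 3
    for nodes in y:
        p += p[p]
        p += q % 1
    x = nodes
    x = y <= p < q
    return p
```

3

Transformed code:
def work(nodes):
    p = (nodes == 17) % 15
    if x <= nodes and nodes > q and (q != y):
        nodes = y % 24
    nodes = 3
    for nodes in y:
        p += p[p]
        p += q % 1
    x = nodes
    x = y <= p and p < q
    return p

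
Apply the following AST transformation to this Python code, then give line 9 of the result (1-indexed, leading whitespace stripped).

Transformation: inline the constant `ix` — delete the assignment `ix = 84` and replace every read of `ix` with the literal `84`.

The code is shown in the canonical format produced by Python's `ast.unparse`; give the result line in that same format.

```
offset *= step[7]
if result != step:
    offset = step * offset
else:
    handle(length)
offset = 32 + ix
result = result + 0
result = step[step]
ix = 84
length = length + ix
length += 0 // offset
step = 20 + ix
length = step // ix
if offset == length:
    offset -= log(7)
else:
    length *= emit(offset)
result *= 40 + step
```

length = length + 84

Transformed code:
offset *= step[7]
if result != step:
    offset = step * offset
else:
    handle(length)
offset = 32 + 84
result = result + 0
result = step[step]
length = length + 84
length += 0 // offset
step = 20 + 84
length = step // 84
if offset == length:
    offset -= log(7)
else:
    length *= emit(offset)
result *= 40 + step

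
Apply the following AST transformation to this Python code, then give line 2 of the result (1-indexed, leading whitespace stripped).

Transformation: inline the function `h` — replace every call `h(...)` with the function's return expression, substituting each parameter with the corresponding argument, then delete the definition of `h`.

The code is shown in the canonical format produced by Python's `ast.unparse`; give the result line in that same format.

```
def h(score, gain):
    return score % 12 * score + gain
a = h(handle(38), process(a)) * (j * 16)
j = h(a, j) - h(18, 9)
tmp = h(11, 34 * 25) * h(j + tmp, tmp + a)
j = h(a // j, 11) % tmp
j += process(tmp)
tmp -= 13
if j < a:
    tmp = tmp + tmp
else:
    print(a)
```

j = a % 12 * a + j - (18 % 12 * 18 + 9)

Transformed code:
a = (handle(38) % 12 * handle(38) + process(a)) * (j * 16)
j = a % 12 * a + j - (18 % 12 * 18 + 9)
tmp = (11 % 12 * 11 + 34 * 25) * ((j + tmp) % 12 * (j + tmp) + (tmp + a))
j = (a // j % 12 * (a // j) + 11) % tmp
j += process(tmp)
tmp -= 13
if j < a:
    tmp = tmp + tmp
else:
    print(a)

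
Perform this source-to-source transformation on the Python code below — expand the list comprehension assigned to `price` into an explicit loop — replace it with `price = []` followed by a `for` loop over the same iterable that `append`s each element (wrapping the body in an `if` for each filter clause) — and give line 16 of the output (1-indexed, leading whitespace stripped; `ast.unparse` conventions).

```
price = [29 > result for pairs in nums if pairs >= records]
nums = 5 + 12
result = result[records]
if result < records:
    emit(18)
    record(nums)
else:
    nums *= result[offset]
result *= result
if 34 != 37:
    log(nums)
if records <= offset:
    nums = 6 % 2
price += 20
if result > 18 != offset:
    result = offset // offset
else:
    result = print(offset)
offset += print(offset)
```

Transformed code:
price = []
for pairs in nums:
    if pairs >= records:
        price.append(29 > result)
nums = 5 + 12
result = result[records]
if result < records:
    emit(18)
    record(nums)
else:
    nums *= result[offset]
result *= result
if 34 != 37:
    log(nums)
if records <= offset:
    nums = 6 % 2
price += 20
if result > 18 != offset:
    result = offset // offset
else:
    result = print(offset)
offset += print(offset)

nums = 6 % 2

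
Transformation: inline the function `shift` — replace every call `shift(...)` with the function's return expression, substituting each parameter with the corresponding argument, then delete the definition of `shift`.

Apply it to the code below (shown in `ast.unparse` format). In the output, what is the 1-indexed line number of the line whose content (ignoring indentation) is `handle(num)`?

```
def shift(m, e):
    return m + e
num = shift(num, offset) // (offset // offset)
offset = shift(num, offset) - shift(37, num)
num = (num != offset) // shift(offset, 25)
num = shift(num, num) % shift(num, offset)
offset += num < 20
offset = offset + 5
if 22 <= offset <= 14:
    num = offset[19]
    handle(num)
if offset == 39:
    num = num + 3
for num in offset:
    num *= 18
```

9

Transformed code:
num = (num + offset) // (offset // offset)
offset = num + offset - (37 + num)
num = (num != offset) // (offset + 25)
num = (num + num) % (num + offset)
offset += num < 20
offset = offset + 5
if 22 <= offset <= 14:
    num = offset[19]
    handle(num)
if offset == 39:
    num = num + 3
for num in offset:
    num *= 18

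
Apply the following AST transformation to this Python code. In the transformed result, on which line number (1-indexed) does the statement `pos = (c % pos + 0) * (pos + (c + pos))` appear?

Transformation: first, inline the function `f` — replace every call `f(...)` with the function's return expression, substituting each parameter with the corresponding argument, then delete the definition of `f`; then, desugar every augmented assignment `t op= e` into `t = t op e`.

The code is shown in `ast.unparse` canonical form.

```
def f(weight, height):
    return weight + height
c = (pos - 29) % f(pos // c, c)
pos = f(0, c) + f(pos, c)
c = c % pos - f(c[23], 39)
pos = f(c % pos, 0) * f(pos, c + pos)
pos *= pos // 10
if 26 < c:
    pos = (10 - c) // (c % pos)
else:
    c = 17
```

Transformed code:
c = (pos - 29) % (pos // c + c)
pos = 0 + c + (pos + c)
c = c % pos - (c[23] + 39)
pos = (c % pos + 0) * (pos + (c + pos))
pos = pos * (pos // 10)
if 26 < c:
    pos = (10 - c) // (c % pos)
else:
    c = 17

4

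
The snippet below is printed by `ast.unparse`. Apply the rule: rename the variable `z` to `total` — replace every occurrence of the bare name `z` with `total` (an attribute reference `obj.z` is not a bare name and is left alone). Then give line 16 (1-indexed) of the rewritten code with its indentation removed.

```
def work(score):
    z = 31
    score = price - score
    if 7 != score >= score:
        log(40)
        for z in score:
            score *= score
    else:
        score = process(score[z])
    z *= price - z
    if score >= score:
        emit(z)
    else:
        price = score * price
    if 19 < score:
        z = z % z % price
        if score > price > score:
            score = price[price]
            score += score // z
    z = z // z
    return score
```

total = total % total % price

Transformed code:
def work(score):
    total = 31
    score = price - score
    if 7 != score >= score:
        log(40)
        for total in score:
            score *= score
    else:
        score = process(score[total])
    total *= price - total
    if score >= score:
        emit(total)
    else:
        price = score * price
    if 19 < score:
        total = total % total % price
        if score > price > score:
            score = price[price]
            score += score // total
    total = total // total
    return score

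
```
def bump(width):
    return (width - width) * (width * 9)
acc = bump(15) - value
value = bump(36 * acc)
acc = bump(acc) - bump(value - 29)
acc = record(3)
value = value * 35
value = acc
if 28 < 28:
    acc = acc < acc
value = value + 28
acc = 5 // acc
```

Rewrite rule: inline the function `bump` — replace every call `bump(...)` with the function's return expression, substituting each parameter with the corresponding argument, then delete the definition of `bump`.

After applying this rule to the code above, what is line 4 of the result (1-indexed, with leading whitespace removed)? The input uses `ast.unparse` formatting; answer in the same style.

acc = record(3)

Transformed code:
acc = (15 - 15) * (15 * 9) - value
value = (36 * acc - 36 * acc) * (36 * acc * 9)
acc = (acc - acc) * (acc * 9) - (value - 29 - (value - 29)) * ((value - 29) * 9)
acc = record(3)
value = value * 35
value = acc
if 28 < 28:
    acc = acc < acc
value = value + 28
acc = 5 // acc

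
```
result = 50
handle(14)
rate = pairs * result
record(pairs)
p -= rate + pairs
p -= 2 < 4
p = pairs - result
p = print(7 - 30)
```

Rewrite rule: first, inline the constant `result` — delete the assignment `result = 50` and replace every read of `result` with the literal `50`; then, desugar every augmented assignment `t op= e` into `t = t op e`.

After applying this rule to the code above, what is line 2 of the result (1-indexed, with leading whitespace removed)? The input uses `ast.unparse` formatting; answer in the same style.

rate = pairs * 50

Transformed code:
handle(14)
rate = pairs * 50
record(pairs)
p = p - (rate + pairs)
p = p - (2 < 4)
p = pairs - 50
p = print(7 - 30)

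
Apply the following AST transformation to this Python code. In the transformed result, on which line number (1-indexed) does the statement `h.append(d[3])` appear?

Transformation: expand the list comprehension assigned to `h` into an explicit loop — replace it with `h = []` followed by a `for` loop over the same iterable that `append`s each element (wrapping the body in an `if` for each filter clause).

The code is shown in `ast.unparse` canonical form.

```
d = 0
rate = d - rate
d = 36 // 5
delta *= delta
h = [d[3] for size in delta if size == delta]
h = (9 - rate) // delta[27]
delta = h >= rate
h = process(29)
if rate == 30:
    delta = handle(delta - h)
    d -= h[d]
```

Transformed code:
d = 0
rate = d - rate
d = 36 // 5
delta *= delta
h = []
for size in delta:
    if size == delta:
        h.append(d[3])
h = (9 - rate) // delta[27]
delta = h >= rate
h = process(29)
if rate == 30:
    delta = handle(delta - h)
    d -= h[d]

8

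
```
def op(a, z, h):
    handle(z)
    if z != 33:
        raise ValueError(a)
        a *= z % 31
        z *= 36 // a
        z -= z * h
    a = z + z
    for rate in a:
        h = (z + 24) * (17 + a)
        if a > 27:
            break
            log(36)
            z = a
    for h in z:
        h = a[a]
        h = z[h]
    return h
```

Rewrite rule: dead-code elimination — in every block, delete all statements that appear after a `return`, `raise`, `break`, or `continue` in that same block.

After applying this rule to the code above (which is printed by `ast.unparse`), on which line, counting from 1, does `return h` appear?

Transformed code:
def op(a, z, h):
    handle(z)
    if z != 33:
        raise ValueError(a)
    a = z + z
    for rate in a:
        h = (z + 24) * (17 + a)
        if a > 27:
            break
    for h in z:
        h = a[a]
        h = z[h]
    return h

13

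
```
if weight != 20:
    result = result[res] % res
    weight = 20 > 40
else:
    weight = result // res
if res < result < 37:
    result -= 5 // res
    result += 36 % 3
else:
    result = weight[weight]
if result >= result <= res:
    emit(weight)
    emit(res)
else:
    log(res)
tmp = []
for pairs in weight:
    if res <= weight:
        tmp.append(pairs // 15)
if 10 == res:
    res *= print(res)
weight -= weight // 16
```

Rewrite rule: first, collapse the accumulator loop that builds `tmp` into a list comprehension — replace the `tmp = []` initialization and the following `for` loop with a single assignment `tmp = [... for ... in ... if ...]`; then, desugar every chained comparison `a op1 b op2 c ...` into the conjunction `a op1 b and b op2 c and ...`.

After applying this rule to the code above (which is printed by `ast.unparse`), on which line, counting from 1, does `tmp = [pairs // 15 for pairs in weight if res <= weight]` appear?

Transformed code:
if weight != 20:
    result = result[res] % res
    weight = 20 > 40
else:
    weight = result // res
if res < result and result < 37:
    result -= 5 // res
    result += 36 % 3
else:
    result = weight[weight]
if result >= result and result <= res:
    emit(weight)
    emit(res)
else:
    log(res)
tmp = [pairs // 15 for pairs in weight if res <= weight]
if 10 == res:
    res *= print(res)
weight -= weight // 16

16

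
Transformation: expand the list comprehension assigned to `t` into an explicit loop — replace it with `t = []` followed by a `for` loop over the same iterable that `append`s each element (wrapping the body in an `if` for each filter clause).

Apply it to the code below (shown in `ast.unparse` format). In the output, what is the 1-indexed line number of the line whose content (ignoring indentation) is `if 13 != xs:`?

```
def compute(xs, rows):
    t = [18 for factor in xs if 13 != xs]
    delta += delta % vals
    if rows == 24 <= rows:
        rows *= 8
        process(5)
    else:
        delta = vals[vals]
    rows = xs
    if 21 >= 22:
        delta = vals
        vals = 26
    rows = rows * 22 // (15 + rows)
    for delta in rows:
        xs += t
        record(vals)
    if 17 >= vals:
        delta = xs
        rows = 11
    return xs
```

4

Transformed code:
def compute(xs, rows):
    t = []
    for factor in xs:
        if 13 != xs:
            t.append(18)
    delta += delta % vals
    if rows == 24 <= rows:
        rows *= 8
        process(5)
    else:
        delta = vals[vals]
    rows = xs
    if 21 >= 22:
        delta = vals
        vals = 26
    rows = rows * 22 // (15 + rows)
    for delta in rows:
        xs += t
        record(vals)
    if 17 >= vals:
        delta = xs
        rows = 11
    return xs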